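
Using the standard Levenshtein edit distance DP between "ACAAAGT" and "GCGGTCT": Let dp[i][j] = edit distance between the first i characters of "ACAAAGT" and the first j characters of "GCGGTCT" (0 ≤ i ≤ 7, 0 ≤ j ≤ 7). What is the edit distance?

   ''  G  C  G  G  T  C  T
''  0  1  2  3  4  5  6  7
 A  1  1  2  3  4  5  6  7
 C  2  2  1  2  3  4  5  6
 A  3  3  2  2  3  4  5  6
 A  4  4  3  3  3  4  5  6
 A  5  5  4  4  4  4  5  6
 G  6  5  5  4  4  5  5  6
 T  7  6  6  5  5  4  5  5

5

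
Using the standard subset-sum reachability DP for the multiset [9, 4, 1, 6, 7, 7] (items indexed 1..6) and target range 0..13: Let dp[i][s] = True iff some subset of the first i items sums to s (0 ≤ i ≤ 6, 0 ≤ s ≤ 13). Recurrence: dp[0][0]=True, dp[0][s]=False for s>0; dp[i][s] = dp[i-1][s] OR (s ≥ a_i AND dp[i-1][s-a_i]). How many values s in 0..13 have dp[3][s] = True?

i\s   0   1   2   3   4   5   6   7   8   9  10  11  12  13
  0   T   F   F   F   F   F   F   F   F   F   F   F   F   F
  1   T   F   F   F   F   F   F   F   F   T   F   F   F   F
  2   T   F   F   F   T   F   F   F   F   T   F   F   F   T
  3   T   T   F   F   T   T   F   F   F   T   T   F   F   T
  4   T   T   F   F   T   T   T   T   F   T   T   T   F   T
  5   T   T   F   F   T   T   T   T   T   T   T   T   T   T
  6   T   T   F   F   T   T   T   T   T   T   T   T   T   T

7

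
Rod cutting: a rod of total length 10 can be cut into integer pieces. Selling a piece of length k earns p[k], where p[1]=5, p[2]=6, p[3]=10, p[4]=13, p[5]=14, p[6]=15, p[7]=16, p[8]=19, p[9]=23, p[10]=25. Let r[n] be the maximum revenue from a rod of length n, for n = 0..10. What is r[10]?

   n    0    1    2    3    4    5    6    7    8    9   10
r[n]    0    5   10   15   20   25   30   35   40   45   50

50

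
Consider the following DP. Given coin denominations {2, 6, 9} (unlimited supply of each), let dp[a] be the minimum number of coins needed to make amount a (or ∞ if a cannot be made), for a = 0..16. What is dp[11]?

2

 a  0  1  2  3  4  5  6  7  8  9 10 11 12 13 14 15 16
dp  0  -  1  -  2  -  1  -  2  1  3  2  2  3  3  2  4
(- denotes ∞ / unreachable)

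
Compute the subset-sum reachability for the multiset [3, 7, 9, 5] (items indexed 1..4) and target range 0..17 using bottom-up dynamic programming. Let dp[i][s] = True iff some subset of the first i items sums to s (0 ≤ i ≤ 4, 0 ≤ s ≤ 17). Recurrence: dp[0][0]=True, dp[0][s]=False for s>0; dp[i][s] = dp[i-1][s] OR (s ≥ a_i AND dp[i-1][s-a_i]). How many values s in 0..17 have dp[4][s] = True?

12

i\s   0   1   2   3   4   5   6   7   8   9  10  11  12  13  14  15  16  17
  0   T   F   F   F   F   F   F   F   F   F   F   F   F   F   F   F   F   F
  1   T   F   F   T   F   F   F   F   F   F   F   F   F   F   F   F   F   F
  2   T   F   F   T   F   F   F   T   F   F   T   F   F   F   F   F   F   F
  3   T   F   F   T   F   F   F   T   F   T   T   F   T   F   F   F   T   F
  4   T   F   F   T   F   T   F   T   T   T   T   F   T   F   T   T   T   T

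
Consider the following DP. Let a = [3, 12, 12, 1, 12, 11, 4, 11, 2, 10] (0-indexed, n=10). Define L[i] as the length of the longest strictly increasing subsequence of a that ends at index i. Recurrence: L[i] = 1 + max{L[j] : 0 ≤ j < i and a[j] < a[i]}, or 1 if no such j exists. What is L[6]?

   i    0    1    2    3    4    5    6    7    8    9
a[i]    3   12   12    1   12   11    4   11    2   10
L[i]    1    2    2    1    2    2    2    3    2    3

2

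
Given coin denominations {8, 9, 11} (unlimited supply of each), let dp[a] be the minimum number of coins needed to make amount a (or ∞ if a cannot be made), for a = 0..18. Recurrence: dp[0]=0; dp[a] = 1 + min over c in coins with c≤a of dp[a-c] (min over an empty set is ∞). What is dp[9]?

1

 a  0  1  2  3  4  5  6  7  8  9 10 11 12 13 14 15 16 17 18
dp  0  -  -  -  -  -  -  -  1  1  -  1  -  -  -  -  2  2  2
(- denotes ∞ / unreachable)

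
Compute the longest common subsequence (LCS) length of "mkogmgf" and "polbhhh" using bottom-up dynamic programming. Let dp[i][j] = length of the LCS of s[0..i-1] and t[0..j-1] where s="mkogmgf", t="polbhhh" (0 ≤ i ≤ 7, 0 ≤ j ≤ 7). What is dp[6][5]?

1

   ''  p  o  l  b  h  h  h
''  0  0  0  0  0  0  0  0
 m  0  0  0  0  0  0  0  0
 k  0  0  0  0  0  0  0  0
 o  0  0  1  1  1  1  1  1
 g  0  0  1  1  1  1  1  1
 m  0  0  1  1  1  1  1  1
 g  0  0  1  1  1  1  1  1
 f  0  0  1  1  1  1  1  1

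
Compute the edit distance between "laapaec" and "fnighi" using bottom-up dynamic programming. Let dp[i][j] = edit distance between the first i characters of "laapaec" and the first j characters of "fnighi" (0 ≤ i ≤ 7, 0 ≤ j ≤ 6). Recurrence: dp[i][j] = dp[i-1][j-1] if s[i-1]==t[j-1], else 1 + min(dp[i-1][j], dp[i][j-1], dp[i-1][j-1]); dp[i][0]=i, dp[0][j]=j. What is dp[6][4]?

6

   ''  f  n  i  g  h  i
''  0  1  2  3  4  5  6
 l  1  1  2  3  4  5  6
 a  2  2  2  3  4  5  6
 a  3  3  3  3  4  5  6
 p  4  4  4  4  4  5  6
 a  5  5  5  5  5  5  6
 e  6  6  6  6  6  6  6
 c  7  7  7  7  7  7  7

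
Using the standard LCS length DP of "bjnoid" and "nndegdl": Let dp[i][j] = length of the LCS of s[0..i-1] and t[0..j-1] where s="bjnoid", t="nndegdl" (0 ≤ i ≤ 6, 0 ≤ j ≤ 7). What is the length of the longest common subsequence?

   ''  n  n  d  e  g  d  l
''  0  0  0  0  0  0  0  0
 b  0  0  0  0  0  0  0  0
 j  0  0  0  0  0  0  0  0
 n  0  1  1  1  1  1  1  1
 o  0  1  1  1  1  1  1  1
 i  0  1  1  1  1  1  1  1
 d  0  1  1  2  2  2  2  2

2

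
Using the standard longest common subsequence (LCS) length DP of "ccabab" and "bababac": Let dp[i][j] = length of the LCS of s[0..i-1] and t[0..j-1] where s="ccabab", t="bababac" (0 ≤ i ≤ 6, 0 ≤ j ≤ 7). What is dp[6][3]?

   ''  b  a  b  a  b  a  c
''  0  0  0  0  0  0  0  0
 c  0  0  0  0  0  0  0  1
 c  0  0  0  0  0  0  0  1
 a  0  0  1  1  1  1  1  1
 b  0  1  1  2  2  2  2  2
 a  0  1  2  2  3  3  3  3
 b  0  1  2  3  3  4  4  4

3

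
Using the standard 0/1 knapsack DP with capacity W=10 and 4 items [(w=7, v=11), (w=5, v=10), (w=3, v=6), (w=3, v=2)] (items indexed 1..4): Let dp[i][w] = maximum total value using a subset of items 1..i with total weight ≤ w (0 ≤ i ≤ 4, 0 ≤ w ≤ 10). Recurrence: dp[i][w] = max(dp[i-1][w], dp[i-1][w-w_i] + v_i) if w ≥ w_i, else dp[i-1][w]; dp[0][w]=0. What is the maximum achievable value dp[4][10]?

17

i\w   0   1   2   3   4   5   6   7   8   9  10
  0   0   0   0   0   0   0   0   0   0   0   0
  1   0   0   0   0   0   0   0  11  11  11  11
  2   0   0   0   0   0  10  10  11  11  11  11
  3   0   0   0   6   6  10  10  11  16  16  17
  4   0   0   0   6   6  10  10  11  16  16  17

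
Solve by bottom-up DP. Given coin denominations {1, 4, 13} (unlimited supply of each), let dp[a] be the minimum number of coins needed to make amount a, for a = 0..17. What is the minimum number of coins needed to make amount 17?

 a  0  1  2  3  4  5  6  7  8  9 10 11 12 13 14 15 16 17
dp  0  1  2  3  1  2  3  4  2  3  4  5  3  1  2  3  4  2

2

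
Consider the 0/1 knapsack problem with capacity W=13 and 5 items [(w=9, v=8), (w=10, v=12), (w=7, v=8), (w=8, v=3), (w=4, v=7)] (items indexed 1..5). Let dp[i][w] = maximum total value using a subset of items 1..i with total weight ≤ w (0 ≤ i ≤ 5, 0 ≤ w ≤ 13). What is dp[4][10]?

12

i\w   0   1   2   3   4   5   6   7   8   9  10  11  12  13
  0   0   0   0   0   0   0   0   0   0   0   0   0   0   0
  1   0   0   0   0   0   0   0   0   0   8   8   8   8   8
  2   0   0   0   0   0   0   0   0   0   8  12  12  12  12
  3   0   0   0   0   0   0   0   8   8   8  12  12  12  12
  4   0   0   0   0   0   0   0   8   8   8  12  12  12  12
  5   0   0   0   0   7   7   7   8   8   8  12  15  15  15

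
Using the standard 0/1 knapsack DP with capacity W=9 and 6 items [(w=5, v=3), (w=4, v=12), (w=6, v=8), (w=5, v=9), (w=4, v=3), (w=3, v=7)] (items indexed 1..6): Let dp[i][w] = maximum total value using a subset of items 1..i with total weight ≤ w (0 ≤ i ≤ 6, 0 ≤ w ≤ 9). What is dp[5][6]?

i\w   0   1   2   3   4   5   6   7   8   9
  0   0   0   0   0   0   0   0   0   0   0
  1   0   0   0   0   0   3   3   3   3   3
  2   0   0   0   0  12  12  12  12  12  15
  3   0   0   0   0  12  12  12  12  12  15
  4   0   0   0   0  12  12  12  12  12  21
  5   0   0   0   0  12  12  12  12  15  21
  6   0   0   0   7  12  12  12  19  19  21

12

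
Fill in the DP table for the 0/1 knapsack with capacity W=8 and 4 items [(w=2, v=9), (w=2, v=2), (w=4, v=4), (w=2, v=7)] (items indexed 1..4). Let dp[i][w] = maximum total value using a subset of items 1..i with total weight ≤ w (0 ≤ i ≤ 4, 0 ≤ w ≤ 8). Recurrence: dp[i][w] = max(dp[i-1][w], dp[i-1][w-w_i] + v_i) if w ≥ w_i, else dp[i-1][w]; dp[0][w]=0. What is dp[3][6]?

13

i\w   0   1   2   3   4   5   6   7   8
  0   0   0   0   0   0   0   0   0   0
  1   0   0   9   9   9   9   9   9   9
  2   0   0   9   9  11  11  11  11  11
  3   0   0   9   9  11  11  13  13  15
  4   0   0   9   9  16  16  18  18  20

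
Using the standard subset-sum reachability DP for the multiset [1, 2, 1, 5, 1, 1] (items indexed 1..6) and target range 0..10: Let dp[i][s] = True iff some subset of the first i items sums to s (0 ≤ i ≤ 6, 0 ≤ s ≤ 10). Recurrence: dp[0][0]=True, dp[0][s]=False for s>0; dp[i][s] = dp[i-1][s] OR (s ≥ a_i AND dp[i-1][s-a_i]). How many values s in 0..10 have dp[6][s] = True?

11

i\s   0   1   2   3   4   5   6   7   8   9  10
  0   T   F   F   F   F   F   F   F   F   F   F
  1   T   T   F   F   F   F   F   F   F   F   F
  2   T   T   T   T   F   F   F   F   F   F   F
  3   T   T   T   T   T   F   F   F   F   F   F
  4   T   T   T   T   T   T   T   T   T   T   F
  5   T   T   T   T   T   T   T   T   T   T   T
  6   T   T   T   T   T   T   T   T   T   T   T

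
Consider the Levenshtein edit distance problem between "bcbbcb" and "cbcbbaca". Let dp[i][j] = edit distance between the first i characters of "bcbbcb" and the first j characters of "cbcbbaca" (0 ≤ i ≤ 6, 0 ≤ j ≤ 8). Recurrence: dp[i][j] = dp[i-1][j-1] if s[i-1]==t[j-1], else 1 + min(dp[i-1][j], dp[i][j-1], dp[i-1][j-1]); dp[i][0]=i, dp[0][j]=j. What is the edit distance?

   ''  c  b  c  b  b  a  c  a
''  0  1  2  3  4  5  6  7  8
 b  1  1  1  2  3  4  5  6  7
 c  2  1  2  1  2  3  4  5  6
 b  3  2  1  2  1  2  3  4  5
 b  4  3  2  2  2  1  2  3  4
 c  5  4  3  2  3  2  2  2  3
 b  6  5  4  3  2  3  3  3  3

3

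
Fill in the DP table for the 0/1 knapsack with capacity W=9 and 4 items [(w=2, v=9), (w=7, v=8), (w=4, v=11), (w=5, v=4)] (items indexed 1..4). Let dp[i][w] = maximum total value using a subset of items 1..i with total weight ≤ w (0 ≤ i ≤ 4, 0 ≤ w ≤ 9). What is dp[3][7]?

20

i\w   0   1   2   3   4   5   6   7   8   9
  0   0   0   0   0   0   0   0   0   0   0
  1   0   0   9   9   9   9   9   9   9   9
  2   0   0   9   9   9   9   9   9   9  17
  3   0   0   9   9  11  11  20  20  20  20
  4   0   0   9   9  11  11  20  20  20  20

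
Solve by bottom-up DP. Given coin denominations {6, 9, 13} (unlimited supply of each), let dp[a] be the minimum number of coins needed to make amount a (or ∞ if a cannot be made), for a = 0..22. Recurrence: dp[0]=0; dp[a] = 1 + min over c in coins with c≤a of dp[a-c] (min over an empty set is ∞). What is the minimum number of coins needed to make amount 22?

2

 a  0  1  2  3  4  5  6  7  8  9 10 11 12 13 14 15 16 17 18 19 20 21 22
dp  0  -  -  -  -  -  1  -  -  1  -  -  2  1  -  2  -  -  2  2  -  3  2
(- denotes ∞ / unreachable)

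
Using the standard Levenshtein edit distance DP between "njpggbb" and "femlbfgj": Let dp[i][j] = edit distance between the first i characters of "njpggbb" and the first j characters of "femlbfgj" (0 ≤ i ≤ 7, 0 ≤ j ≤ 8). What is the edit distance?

8

   ''  f  e  m  l  b  f  g  j
''  0  1  2  3  4  5  6  7  8
 n  1  1  2  3  4  5  6  7  8
 j  2  2  2  3  4  5  6  7  7
 p  3  3  3  3  4  5  6  7  8
 g  4  4  4  4  4  5  6  6  7
 g  5  5  5  5  5  5  6  6  7
 b  6  6  6  6  6  5  6  7  7
 b  7  7  7  7  7  6  6  7  8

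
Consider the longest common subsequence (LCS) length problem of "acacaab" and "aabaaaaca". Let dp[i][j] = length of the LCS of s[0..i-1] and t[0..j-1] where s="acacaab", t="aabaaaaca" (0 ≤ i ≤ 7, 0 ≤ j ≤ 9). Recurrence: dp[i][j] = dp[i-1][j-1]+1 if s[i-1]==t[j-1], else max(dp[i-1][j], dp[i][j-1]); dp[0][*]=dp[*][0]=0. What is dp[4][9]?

   ''  a  a  b  a  a  a  a  c  a
''  0  0  0  0  0  0  0  0  0  0
 a  0  1  1  1  1  1  1  1  1  1
 c  0  1  1  1  1  1  1  1  2  2
 a  0  1  2  2  2  2  2  2  2  3
 c  0  1  2  2  2  2  2  2  3  3
 a  0  1  2  2  3  3  3  3  3  4
 a  0  1  2  2  3  4  4  4  4  4
 b  0  1  2  3  3  4  4  4  4  4

3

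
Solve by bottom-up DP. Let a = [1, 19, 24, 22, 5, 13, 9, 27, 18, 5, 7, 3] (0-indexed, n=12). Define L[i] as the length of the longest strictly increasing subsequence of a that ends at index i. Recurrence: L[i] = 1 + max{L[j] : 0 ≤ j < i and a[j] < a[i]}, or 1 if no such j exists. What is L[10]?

   i    0    1    2    3    4    5    6    7    8    9   10   11
a[i]    1   19   24   22    5   13    9   27   18    5    7    3
L[i]    1    2    3    3    2    3    3    4    4    2    3    2

3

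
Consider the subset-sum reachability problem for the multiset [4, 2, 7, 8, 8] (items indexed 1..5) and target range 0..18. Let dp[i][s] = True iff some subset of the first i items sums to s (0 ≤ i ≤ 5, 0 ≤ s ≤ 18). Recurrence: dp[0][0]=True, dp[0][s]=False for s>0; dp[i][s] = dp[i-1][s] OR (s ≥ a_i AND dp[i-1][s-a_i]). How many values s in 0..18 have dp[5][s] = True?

i\s   0   1   2   3   4   5   6   7   8   9  10  11  12  13  14  15  16  17  18
  0   T   F   F   F   F   F   F   F   F   F   F   F   F   F   F   F   F   F   F
  1   T   F   F   F   T   F   F   F   F   F   F   F   F   F   F   F   F   F   F
  2   T   F   T   F   T   F   T   F   F   F   F   F   F   F   F   F   F   F   F
  3   T   F   T   F   T   F   T   T   F   T   F   T   F   T   F   F   F   F   F
  4   T   F   T   F   T   F   T   T   T   T   T   T   T   T   T   T   F   T   F
  5   T   F   T   F   T   F   T   T   T   T   T   T   T   T   T   T   T   T   T

16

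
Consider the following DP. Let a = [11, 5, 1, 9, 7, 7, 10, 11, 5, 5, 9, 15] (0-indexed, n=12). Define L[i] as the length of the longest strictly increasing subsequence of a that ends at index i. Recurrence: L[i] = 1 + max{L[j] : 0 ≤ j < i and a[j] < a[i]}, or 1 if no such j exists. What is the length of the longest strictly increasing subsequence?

5

   i    0    1    2    3    4    5    6    7    8    9   10   11
a[i]   11    5    1    9    7    7   10   11    5    5    9   15
L[i]    1    1    1    2    2    2    3    4    2    2    3    5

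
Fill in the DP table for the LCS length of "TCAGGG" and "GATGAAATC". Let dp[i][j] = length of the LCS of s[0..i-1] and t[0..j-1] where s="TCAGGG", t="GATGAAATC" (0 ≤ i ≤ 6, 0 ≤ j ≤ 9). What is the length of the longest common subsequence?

2

   ''  G  A  T  G  A  A  A  T  C
''  0  0  0  0  0  0  0  0  0  0
 T  0  0  0  1  1  1  1  1  1  1
 C  0  0  0  1  1  1  1  1  1  2
 A  0  0  1  1  1  2  2  2  2  2
 G  0  1  1  1  2  2  2  2  2  2
 G  0  1  1  1  2  2  2  2  2  2
 G  0  1  1  1  2  2  2  2  2  2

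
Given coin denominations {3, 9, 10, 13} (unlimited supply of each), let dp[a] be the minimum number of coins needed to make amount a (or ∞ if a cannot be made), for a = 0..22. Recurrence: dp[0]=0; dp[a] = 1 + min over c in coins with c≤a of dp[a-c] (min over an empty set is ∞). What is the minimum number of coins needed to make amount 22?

 a  0  1  2  3  4  5  6  7  8  9 10 11 12 13 14 15 16 17 18 19 20 21 22
dp  0  -  -  1  -  -  2  -  -  1  1  -  2  1  -  3  2  -  2  2  2  3  2
(- denotes ∞ / unreachable)

2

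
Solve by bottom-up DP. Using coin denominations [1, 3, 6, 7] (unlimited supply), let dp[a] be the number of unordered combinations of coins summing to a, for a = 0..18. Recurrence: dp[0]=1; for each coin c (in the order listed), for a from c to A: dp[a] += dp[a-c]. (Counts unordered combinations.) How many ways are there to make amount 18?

after  coin     0     1     2     3     4     5     6     7     8     9    10    11    12    13    14    15    16    17    18
          1     1     1     1     1     1     1     1     1     1     1     1     1     1     1     1     1     1     1     1
          3     1     1     1     2     2     2     3     3     3     4     4     4     5     5     5     6     6     6     7
          6     1     1     1     2     2     2     4     4     4     6     6     6     9     9     9    12    12    12    16
          7     1     1     1     2     2     2     4     5     5     7     8     8    11    13    14    17    19    20    24

24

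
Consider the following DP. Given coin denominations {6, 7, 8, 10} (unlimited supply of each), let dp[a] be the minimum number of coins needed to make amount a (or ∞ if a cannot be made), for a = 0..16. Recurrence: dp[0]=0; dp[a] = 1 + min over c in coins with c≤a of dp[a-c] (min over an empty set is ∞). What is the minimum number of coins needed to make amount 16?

 a  0  1  2  3  4  5  6  7  8  9 10 11 12 13 14 15 16
dp  0  -  -  -  -  -  1  1  1  -  1  -  2  2  2  2  2
(- denotes ∞ / unreachable)

2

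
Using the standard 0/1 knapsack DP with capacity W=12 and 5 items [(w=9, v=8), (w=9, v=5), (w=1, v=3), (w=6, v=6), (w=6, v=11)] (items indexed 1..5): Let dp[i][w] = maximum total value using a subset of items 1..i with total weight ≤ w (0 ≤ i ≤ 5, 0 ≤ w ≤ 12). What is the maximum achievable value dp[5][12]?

17

i\w   0   1   2   3   4   5   6   7   8   9  10  11  12
  0   0   0   0   0   0   0   0   0   0   0   0   0   0
  1   0   0   0   0   0   0   0   0   0   8   8   8   8
  2   0   0   0   0   0   0   0   0   0   8   8   8   8
  3   0   3   3   3   3   3   3   3   3   8  11  11  11
  4   0   3   3   3   3   3   6   9   9   9  11  11  11
  5   0   3   3   3   3   3  11  14  14  14  14  14  17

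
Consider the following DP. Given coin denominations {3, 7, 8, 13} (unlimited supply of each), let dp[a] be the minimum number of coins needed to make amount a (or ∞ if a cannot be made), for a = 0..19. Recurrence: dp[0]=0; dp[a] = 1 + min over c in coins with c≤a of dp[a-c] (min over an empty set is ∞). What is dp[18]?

 a  0  1  2  3  4  5  6  7  8  9 10 11 12 13 14 15 16 17 18 19
dp  0  -  -  1  -  -  2  1  1  3  2  2  4  1  2  2  2  3  3  3
(- denotes ∞ / unreachable)

3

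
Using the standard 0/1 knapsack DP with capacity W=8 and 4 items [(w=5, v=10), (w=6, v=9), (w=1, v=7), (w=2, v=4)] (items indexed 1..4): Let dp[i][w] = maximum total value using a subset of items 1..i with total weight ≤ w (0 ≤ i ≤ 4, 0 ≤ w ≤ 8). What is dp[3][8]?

i\w   0   1   2   3   4   5   6   7   8
  0   0   0   0   0   0   0   0   0   0
  1   0   0   0   0   0  10  10  10  10
  2   0   0   0   0   0  10  10  10  10
  3   0   7   7   7   7  10  17  17  17
  4   0   7   7  11  11  11  17  17  21

17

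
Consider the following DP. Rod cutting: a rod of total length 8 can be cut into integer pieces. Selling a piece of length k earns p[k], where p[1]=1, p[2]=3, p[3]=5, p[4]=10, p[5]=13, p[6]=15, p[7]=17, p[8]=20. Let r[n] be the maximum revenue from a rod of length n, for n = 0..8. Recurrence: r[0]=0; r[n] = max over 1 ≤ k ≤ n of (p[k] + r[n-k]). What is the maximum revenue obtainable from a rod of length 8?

20

   n    0    1    2    3    4    5    6    7    8
r[n]    0    1    3    5   10   13   15   17   20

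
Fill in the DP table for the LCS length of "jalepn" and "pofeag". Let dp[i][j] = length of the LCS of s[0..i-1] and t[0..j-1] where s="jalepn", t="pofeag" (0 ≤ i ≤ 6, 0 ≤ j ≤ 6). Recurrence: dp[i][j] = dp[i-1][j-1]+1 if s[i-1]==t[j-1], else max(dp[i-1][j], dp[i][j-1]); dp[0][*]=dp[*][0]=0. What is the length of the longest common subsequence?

   ''  p  o  f  e  a  g
''  0  0  0  0  0  0  0
 j  0  0  0  0  0  0  0
 a  0  0  0  0  0  1  1
 l  0  0  0  0  0  1  1
 e  0  0  0  0  1  1  1
 p  0  1  1  1  1  1  1
 n  0  1  1  1  1  1  1

1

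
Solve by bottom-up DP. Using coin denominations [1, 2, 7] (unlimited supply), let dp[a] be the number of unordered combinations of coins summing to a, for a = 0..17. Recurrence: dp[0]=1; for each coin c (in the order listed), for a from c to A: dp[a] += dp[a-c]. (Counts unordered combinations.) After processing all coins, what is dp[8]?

6

after  coin     0     1     2     3     4     5     6     7     8     9    10    11    12    13    14    15    16    17
          1     1     1     1     1     1     1     1     1     1     1     1     1     1     1     1     1     1     1
          2     1     1     2     2     3     3     4     4     5     5     6     6     7     7     8     8     9     9
          7     1     1     2     2     3     3     4     5     6     7     8     9    10    11    13    14    16    17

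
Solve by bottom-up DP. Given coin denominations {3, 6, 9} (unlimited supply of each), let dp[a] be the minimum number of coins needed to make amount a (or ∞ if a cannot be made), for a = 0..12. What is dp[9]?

 a  0  1  2  3  4  5  6  7  8  9 10 11 12
dp  0  -  -  1  -  -  1  -  -  1  -  -  2
(- denotes ∞ / unreachable)

1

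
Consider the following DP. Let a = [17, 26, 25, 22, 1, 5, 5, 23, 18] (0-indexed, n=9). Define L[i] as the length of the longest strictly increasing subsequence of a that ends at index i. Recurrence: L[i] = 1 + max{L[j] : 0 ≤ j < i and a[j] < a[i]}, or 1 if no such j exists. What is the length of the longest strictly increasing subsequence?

3

   i    0    1    2    3    4    5    6    7    8
a[i]   17   26   25   22    1    5    5   23   18
L[i]    1    2    2    2    1    2    2    3    3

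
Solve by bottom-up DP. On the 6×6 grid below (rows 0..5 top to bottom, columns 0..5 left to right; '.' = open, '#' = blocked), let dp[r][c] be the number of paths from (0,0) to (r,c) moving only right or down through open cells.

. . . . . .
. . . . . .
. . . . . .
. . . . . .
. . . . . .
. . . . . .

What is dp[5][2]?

r\c   0   1   2   3   4   5
  0   1   1   1   1   1   1
  1   1   2   3   4   5   6
  2   1   3   6  10  15  21
  3   1   4  10  20  35  56
  4   1   5  15  35  70 126
  5   1   6  21  56 126 252

21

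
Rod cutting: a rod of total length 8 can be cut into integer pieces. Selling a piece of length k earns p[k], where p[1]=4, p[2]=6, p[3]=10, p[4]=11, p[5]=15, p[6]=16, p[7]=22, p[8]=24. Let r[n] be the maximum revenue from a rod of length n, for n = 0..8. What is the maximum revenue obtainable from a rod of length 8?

32

   n    0    1    2    3    4    5    6    7    8
r[n]    0    4    8   12   16   20   24   28   32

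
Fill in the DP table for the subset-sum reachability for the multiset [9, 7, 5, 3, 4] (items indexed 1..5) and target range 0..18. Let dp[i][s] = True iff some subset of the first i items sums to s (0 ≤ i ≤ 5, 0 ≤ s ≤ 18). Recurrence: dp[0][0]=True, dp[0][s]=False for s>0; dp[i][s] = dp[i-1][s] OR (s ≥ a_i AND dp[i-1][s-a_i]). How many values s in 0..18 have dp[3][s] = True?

7

i\s   0   1   2   3   4   5   6   7   8   9  10  11  12  13  14  15  16  17  18
  0   T   F   F   F   F   F   F   F   F   F   F   F   F   F   F   F   F   F   F
  1   T   F   F   F   F   F   F   F   F   T   F   F   F   F   F   F   F   F   F
  2   T   F   F   F   F   F   F   T   F   T   F   F   F   F   F   F   T   F   F
  3   T   F   F   F   F   T   F   T   F   T   F   F   T   F   T   F   T   F   F
  4   T   F   F   T   F   T   F   T   T   T   T   F   T   F   T   T   T   T   F
  5   T   F   F   T   T   T   F   T   T   T   T   T   T   T   T   T   T   T   T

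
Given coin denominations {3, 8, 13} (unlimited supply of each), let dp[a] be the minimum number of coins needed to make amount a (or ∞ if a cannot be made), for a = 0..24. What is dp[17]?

 a  0  1  2  3  4  5  6  7  8  9 10 11 12 13 14 15 16 17 18 19 20 21 22 23 24
dp  0  -  -  1  -  -  2  -  1  3  -  2  4  1  3  5  2  4  6  3  5  2  4  6  3
(- denotes ∞ / unreachable)

4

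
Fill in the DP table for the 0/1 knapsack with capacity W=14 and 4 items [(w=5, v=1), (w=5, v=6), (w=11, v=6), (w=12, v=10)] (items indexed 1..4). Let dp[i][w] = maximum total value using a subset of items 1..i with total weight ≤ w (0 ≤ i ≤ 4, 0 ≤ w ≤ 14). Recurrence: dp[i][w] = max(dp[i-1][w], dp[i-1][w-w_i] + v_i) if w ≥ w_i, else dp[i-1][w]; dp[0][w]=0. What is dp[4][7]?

i\w   0   1   2   3   4   5   6   7   8   9  10  11  12  13  14
  0   0   0   0   0   0   0   0   0   0   0   0   0   0   0   0
  1   0   0   0   0   0   1   1   1   1   1   1   1   1   1   1
  2   0   0   0   0   0   6   6   6   6   6   7   7   7   7   7
  3   0   0   0   0   0   6   6   6   6   6   7   7   7   7   7
  4   0   0   0   0   0   6   6   6   6   6   7   7  10  10  10

6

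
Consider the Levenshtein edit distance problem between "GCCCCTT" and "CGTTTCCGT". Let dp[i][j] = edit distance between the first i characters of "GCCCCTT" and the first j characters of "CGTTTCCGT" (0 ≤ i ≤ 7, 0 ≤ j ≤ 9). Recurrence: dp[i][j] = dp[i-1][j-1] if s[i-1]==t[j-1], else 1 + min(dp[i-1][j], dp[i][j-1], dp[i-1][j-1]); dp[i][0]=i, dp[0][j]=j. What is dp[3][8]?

   ''  C  G  T  T  T  C  C  G  T
''  0  1  2  3  4  5  6  7  8  9
 G  1  1  1  2  3  4  5  6  7  8
 C  2  1  2  2  3  4  4  5  6  7
 C  3  2  2  3  3  4  4  4  5  6
 C  4  3  3  3  4  4  4  4  5  6
 C  5  4  4  4  4  5  4  4  5  6
 T  6  5  5  4  4  4  5  5  5  5
 T  7  6  6  5  4  4  5  6  6  5

5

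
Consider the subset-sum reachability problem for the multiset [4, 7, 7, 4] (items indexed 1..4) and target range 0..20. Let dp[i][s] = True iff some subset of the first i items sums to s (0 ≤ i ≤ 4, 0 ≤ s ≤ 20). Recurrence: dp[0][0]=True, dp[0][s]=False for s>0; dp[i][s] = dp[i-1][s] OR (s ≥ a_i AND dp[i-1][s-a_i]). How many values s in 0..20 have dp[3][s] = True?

6

i\s   0   1   2   3   4   5   6   7   8   9  10  11  12  13  14  15  16  17  18  19  20
  0   T   F   F   F   F   F   F   F   F   F   F   F   F   F   F   F   F   F   F   F   F
  1   T   F   F   F   T   F   F   F   F   F   F   F   F   F   F   F   F   F   F   F   F
  2   T   F   F   F   T   F   F   T   F   F   F   T   F   F   F   F   F   F   F   F   F
  3   T   F   F   F   T   F   F   T   F   F   F   T   F   F   T   F   F   F   T   F   F
  4   T   F   F   F   T   F   F   T   T   F   F   T   F   F   T   T   F   F   T   F   F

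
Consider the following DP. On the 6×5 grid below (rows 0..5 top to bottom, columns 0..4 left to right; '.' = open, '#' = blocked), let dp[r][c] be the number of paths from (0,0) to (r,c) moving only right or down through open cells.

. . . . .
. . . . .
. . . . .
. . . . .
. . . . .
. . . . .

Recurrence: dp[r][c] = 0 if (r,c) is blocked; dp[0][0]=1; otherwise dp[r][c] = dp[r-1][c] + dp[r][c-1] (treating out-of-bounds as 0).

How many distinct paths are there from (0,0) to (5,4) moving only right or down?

r\c   0   1   2   3   4
  0   1   1   1   1   1
  1   1   2   3   4   5
  2   1   3   6  10  15
  3   1   4  10  20  35
  4   1   5  15  35  70
  5   1   6  21  56 126

126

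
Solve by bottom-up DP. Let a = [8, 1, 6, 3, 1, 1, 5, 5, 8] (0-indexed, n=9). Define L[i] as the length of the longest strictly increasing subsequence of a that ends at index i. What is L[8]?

   i    0    1    2    3    4    5    6    7    8
a[i]    8    1    6    3    1    1    5    5    8
L[i]    1    1    2    2    1    1    3    3    4

4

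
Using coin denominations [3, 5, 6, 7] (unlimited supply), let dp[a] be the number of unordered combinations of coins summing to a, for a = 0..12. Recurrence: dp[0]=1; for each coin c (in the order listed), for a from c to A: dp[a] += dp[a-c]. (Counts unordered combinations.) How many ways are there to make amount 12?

after  coin     0     1     2     3     4     5     6     7     8     9    10    11    12
          3     1     0     0     1     0     0     1     0     0     1     0     0     1
          5     1     0     0     1     0     1     1     0     1     1     1     1     1
          6     1     0     0     1     0     1     2     0     1     2     1     2     3
          7     1     0     0     1     0     1     2     1     1     2     2     2     4

4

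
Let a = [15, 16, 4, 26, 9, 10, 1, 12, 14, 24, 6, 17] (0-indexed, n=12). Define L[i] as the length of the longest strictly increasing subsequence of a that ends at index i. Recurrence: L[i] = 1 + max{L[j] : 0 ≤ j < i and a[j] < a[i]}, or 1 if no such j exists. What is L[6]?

   i    0    1    2    3    4    5    6    7    8    9   10   11
a[i]   15   16    4   26    9   10    1   12   14   24    6   17
L[i]    1    2    1    3    2    3    1    4    5    6    2    6

1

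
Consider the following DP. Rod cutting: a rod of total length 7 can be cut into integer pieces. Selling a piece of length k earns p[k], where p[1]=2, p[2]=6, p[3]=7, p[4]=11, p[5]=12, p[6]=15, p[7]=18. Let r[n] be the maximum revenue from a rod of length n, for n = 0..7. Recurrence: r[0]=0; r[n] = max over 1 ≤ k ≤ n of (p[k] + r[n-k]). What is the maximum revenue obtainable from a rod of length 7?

   n    0    1    2    3    4    5    6    7
r[n]    0    2    6    8   12   14   18   20

20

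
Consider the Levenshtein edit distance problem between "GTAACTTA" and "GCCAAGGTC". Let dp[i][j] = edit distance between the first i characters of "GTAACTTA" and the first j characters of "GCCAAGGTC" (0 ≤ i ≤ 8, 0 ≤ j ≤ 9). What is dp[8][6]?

   ''  G  C  C  A  A  G  G  T  C
''  0  1  2  3  4  5  6  7  8  9
 G  1  0  1  2  3  4  5  6  7  8
 T  2  1  1  2  3  4  5  6  6  7
 A  3  2  2  2  2  3  4  5  6  7
 A  4  3  3  3  2  2  3  4  5  6
 C  5  4  3  3  3  3  3  4  5  5
 T  6  5  4  4  4  4  4  4  4  5
 T  7  6  5  5  5  5  5  5  4  5
 A  8  7  6  6  5  5  6  6  5  5

6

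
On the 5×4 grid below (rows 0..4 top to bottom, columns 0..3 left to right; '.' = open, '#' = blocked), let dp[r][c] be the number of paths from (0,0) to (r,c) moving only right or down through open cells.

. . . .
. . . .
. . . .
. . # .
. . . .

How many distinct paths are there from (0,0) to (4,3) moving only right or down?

15

r\c   0   1   2   3
  0   1   1   1   1
  1   1   2   3   4
  2   1   3   6  10
  3   1   4   0  10
  4   1   5   5  15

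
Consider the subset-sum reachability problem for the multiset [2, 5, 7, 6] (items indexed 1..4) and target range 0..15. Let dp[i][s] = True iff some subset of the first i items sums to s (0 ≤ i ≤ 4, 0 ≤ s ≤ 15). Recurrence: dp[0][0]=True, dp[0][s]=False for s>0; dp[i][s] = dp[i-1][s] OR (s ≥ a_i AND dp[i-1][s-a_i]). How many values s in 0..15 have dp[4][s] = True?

12

i\s   0   1   2   3   4   5   6   7   8   9  10  11  12  13  14  15
  0   T   F   F   F   F   F   F   F   F   F   F   F   F   F   F   F
  1   T   F   T   F   F   F   F   F   F   F   F   F   F   F   F   F
  2   T   F   T   F   F   T   F   T   F   F   F   F   F   F   F   F
  3   T   F   T   F   F   T   F   T   F   T   F   F   T   F   T   F
  4   T   F   T   F   F   T   T   T   T   T   F   T   T   T   T   T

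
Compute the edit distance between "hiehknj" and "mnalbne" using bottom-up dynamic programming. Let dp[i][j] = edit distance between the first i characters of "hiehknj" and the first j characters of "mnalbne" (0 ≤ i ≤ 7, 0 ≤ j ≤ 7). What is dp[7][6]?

   ''  m  n  a  l  b  n  e
''  0  1  2  3  4  5  6  7
 h  1  1  2  3  4  5  6  7
 i  2  2  2  3  4  5  6  7
 e  3  3  3  3  4  5  6  6
 h  4  4  4  4  4  5  6  7
 k  5  5  5  5  5  5  6  7
 n  6  6  5  6  6  6  5  6
 j  7  7  6  6  7  7  6  6

6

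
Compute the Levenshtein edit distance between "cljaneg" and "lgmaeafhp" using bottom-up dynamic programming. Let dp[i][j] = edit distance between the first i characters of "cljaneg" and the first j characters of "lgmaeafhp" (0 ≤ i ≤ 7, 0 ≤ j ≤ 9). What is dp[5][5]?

   ''  l  g  m  a  e  a  f  h  p
''  0  1  2  3  4  5  6  7  8  9
 c  1  1  2  3  4  5  6  7  8  9
 l  2  1  2  3  4  5  6  7  8  9
 j  3  2  2  3  4  5  6  7  8  9
 a  4  3  3  3  3  4  5  6  7  8
 n  5  4  4  4  4  4  5  6  7  8
 e  6  5  5  5  5  4  5  6  7  8
 g  7  6  5  6  6  5  5  6  7  8

4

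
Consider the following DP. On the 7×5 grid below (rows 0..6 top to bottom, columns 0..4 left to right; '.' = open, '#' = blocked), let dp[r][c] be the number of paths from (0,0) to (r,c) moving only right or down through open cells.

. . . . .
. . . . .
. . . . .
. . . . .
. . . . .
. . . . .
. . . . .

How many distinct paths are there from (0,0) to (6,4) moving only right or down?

r\c   0   1   2   3   4
  0   1   1   1   1   1
  1   1   2   3   4   5
  2   1   3   6  10  15
  3   1   4  10  20  35
  4   1   5  15  35  70
  5   1   6  21  56 126
  6   1   7  28  84 210

210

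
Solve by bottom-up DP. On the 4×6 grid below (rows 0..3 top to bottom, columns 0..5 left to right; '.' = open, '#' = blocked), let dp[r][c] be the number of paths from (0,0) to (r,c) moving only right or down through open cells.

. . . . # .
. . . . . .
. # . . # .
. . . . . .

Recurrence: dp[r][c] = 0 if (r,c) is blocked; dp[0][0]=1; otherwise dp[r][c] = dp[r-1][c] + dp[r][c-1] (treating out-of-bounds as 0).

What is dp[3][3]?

r\c   0   1   2   3   4   5
  0   1   1   1   1   0   0
  1   1   2   3   4   4   4
  2   1   0   3   7   0   4
  3   1   1   4  11  11  15

11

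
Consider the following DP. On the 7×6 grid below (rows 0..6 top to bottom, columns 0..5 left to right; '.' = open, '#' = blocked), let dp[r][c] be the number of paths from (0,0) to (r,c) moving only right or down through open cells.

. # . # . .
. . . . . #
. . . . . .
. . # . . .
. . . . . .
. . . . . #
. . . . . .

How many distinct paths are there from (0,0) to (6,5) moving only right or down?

66

r\c   0   1   2   3   4   5
  0   1   0   0   0   0   0
  1   1   1   1   1   1   0
  2   1   2   3   4   5   5
  3   1   3   0   4   9  14
  4   1   4   4   8  17  31
  5   1   5   9  17  34   0
  6   1   6  15  32  66  66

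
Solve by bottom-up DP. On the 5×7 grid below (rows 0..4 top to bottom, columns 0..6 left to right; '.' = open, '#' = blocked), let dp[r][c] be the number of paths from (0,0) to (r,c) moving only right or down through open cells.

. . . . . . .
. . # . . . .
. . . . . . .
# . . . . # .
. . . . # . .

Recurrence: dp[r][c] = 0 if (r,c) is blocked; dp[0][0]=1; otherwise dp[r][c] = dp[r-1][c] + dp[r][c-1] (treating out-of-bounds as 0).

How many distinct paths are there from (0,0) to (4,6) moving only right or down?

r\c   0   1   2   3   4   5   6
  0   1   1   1   1   1   1   1
  1   1   2   0   1   2   3   4
  2   1   3   3   4   6   9  13
  3   0   3   6  10  16   0  13
  4   0   3   9  19   0   0  13

13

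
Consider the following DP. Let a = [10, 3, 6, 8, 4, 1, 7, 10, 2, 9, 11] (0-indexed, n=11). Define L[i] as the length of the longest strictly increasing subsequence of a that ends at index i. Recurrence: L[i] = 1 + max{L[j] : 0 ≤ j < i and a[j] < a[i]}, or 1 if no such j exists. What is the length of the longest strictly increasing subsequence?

   i    0    1    2    3    4    5    6    7    8    9   10
a[i]   10    3    6    8    4    1    7   10    2    9   11
L[i]    1    1    2    3    2    1    3    4    2    4    5

5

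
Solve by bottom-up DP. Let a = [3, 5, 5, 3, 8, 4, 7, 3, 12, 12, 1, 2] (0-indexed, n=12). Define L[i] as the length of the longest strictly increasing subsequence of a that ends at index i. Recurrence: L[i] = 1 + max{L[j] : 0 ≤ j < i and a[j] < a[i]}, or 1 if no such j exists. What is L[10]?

1

   i    0    1    2    3    4    5    6    7    8    9   10   11
a[i]    3    5    5    3    8    4    7    3   12   12    1    2
L[i]    1    2    2    1    3    2    3    1    4    4    1    2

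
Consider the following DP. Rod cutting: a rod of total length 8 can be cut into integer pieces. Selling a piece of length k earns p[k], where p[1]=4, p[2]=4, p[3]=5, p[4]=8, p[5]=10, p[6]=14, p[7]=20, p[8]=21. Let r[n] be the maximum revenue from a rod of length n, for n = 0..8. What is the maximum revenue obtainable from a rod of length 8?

   n    0    1    2    3    4    5    6    7    8
r[n]    0    4    8   12   16   20   24   28   32

32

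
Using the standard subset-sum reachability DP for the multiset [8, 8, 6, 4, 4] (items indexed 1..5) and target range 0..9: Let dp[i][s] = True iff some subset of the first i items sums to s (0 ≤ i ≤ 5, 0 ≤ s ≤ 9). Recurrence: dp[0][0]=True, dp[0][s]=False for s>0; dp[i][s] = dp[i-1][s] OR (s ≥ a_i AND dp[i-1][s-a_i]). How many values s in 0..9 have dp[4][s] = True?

i\s   0   1   2   3   4   5   6   7   8   9
  0   T   F   F   F   F   F   F   F   F   F
  1   T   F   F   F   F   F   F   F   T   F
  2   T   F   F   F   F   F   F   F   T   F
  3   T   F   F   F   F   F   T   F   T   F
  4   T   F   F   F   T   F   T   F   T   F
  5   T   F   F   F   T   F   T   F   T   F

4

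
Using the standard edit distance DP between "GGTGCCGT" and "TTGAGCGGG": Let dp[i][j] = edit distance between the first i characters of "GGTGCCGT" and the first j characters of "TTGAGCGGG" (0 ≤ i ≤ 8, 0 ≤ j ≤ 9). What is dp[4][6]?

   ''  T  T  G  A  G  C  G  G  G
''  0  1  2  3  4  5  6  7  8  9
 G  1  1  2  2  3  4  5  6  7  8
 G  2  2  2  2  3  3  4  5  6  7
 T  3  2  2  3  3  4  4  5  6  7
 G  4  3  3  2  3  3  4  4  5  6
 C  5  4  4  3  3  4  3  4  5  6
 C  6  5  5  4  4  4  4  4  5  6
 G  7  6  6  5  5  4  5  4  4  5
 T  8  7  6  6  6  5  5  5  5  5

4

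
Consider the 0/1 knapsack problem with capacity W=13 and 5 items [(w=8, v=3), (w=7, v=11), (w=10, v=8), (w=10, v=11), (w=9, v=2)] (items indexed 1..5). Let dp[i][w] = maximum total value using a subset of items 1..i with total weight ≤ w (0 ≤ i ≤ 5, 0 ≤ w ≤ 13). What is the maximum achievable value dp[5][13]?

i\w   0   1   2   3   4   5   6   7   8   9  10  11  12  13
  0   0   0   0   0   0   0   0   0   0   0   0   0   0   0
  1   0   0   0   0   0   0   0   0   3   3   3   3   3   3
  2   0   0   0   0   0   0   0  11  11  11  11  11  11  11
  3   0   0   0   0   0   0   0  11  11  11  11  11  11  11
  4   0   0   0   0   0   0   0  11  11  11  11  11  11  11
  5   0   0   0   0   0   0   0  11  11  11  11  11  11  11

11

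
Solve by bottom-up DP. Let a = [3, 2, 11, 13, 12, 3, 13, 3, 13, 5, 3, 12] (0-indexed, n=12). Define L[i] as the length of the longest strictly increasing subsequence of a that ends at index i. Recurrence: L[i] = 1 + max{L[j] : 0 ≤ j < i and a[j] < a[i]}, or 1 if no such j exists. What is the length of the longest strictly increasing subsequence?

4

   i    0    1    2    3    4    5    6    7    8    9   10   11
a[i]    3    2   11   13   12    3   13    3   13    5    3   12
L[i]    1    1    2    3    3    2    4    2    4    3    2    4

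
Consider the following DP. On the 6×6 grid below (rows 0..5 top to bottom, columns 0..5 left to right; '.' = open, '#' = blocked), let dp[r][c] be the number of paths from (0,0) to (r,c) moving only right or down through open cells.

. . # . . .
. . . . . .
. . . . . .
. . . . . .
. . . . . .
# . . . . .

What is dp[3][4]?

r\c   0   1   2   3   4   5
  0   1   1   0   0   0   0
  1   1   2   2   2   2   2
  2   1   3   5   7   9  11
  3   1   4   9  16  25  36
  4   1   5  14  30  55  91
  5   0   5  19  49 104 195

25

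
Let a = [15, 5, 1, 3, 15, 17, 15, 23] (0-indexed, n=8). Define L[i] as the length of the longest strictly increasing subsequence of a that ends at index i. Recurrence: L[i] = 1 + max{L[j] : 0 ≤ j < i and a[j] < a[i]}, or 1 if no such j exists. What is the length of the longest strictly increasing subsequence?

5

   i    0    1    2    3    4    5    6    7
a[i]   15    5    1    3   15   17   15   23
L[i]    1    1    1    2    3    4    3    5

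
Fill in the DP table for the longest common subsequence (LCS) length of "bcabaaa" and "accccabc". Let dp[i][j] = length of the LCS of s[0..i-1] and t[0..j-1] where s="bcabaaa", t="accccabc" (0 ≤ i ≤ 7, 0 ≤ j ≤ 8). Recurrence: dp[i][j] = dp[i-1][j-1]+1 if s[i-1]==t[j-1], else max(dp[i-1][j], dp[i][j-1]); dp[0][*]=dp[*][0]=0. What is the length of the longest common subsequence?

   ''  a  c  c  c  c  a  b  c
''  0  0  0  0  0  0  0  0  0
 b  0  0  0  0  0  0  0  1  1
 c  0  0  1  1  1  1  1  1  2
 a  0  1  1  1  1  1  2  2  2
 b  0  1  1  1  1  1  2  3  3
 a  0  1  1  1  1  1  2  3  3
 a  0  1  1  1  1  1  2  3  3
 a  0  1  1  1  1  1  2  3  3

3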